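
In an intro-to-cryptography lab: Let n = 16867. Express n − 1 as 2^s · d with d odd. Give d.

Halving: 16866 → 8433; 8433 is odd.
So 16866 = 2^1 · 8433.

8433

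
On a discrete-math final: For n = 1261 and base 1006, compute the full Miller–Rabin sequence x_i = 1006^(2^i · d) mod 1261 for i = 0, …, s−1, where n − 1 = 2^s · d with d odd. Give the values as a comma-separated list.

n − 1 = 1260 = 2^2 · 315, so s = 2 and d = 315.
x_0 = 1006^315 mod 1261 = 775.
x_1 = 775^2 mod 1261 = 389.

775, 389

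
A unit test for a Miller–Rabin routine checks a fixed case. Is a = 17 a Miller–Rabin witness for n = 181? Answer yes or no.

no

n − 1 = 180 = 2^2 · 45, so s = 2 and d = 45.
x_0 = 17^45 mod 181 = 19.
x_0 is neither 1 nor 180, so continue squaring.
x_1 = 19^2 mod 181 = 180.
x_1 ≡ −1, so 17 is not a witness.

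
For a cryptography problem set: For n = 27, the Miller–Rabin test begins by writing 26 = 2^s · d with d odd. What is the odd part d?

Halving: 26 → 13; 13 is odd.
So 26 = 2^1 · 13.

13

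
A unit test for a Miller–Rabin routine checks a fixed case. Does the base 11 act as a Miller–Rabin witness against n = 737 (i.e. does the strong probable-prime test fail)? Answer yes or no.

yes

n − 1 = 736 = 2^5 · 23, so s = 5 and d = 23.
x_0 = 11^23 mod 737 = 319.
x_0 is neither 1 nor 736, so continue squaring.
x_1 = 319^2 mod 737 = 55.
x_2 = 55^2 mod 737 = 77.
x_3 = 77^2 mod 737 = 33.
x_4 = 33^2 mod 737 = 352.
Reached i = s−1 = 4 without hitting −1: 11 is a Miller–Rabin witness and 737 is composite.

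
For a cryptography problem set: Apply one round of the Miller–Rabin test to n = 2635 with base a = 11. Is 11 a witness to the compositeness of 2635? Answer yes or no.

n − 1 = 2634 = 2^1 · 1317, so s = 1 and d = 1317.
Repeated squaring mod 2635: 11^1 ≡ 11, 11^2 ≡ 121, 11^4 ≡ 1466, 11^8 ≡ 1631, 11^16 ≡ 1446, 11^32 ≡ 1361, 11^64 ≡ 2551, 11^128 ≡ 1786, 11^256 ≡ 1446, 11^512 ≡ 1361, 11^1024 ≡ 2551.
1317 = 1024 + 256 + 32 + 4 + 1, so 11^1317 ≡ 2551·1446·1361·1466·11 ≡ 2526 (mod 2635).
x_0 = 11^1317 mod 2635 = 2526.
x_0 ∉ {1, 2634} and s = 1, so 11 is a Miller–Rabin witness and 2635 is composite.

yes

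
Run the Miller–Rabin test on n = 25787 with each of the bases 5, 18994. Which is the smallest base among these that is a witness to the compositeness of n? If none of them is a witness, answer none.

5

n − 1 = 25786 = 2^1 · 12893, so s = 1 and d = 12893.
Base 5: x_0 = 5^12893 mod 25787 = 21496. x_0 ∉ {1, 25786} and s = 1, so 5 is a Miller–Rabin witness and 25787 is composite.
Base 18994: x_0 = 18994^12893 mod 25787 = 23510. x_0 ∉ {1, 25786} and s = 1, so 18994 is a Miller–Rabin witness and 25787 is composite.
The smallest witness among the given bases is 5.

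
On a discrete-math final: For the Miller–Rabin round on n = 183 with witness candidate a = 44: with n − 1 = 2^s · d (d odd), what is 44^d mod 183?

17

n − 1 = 182 = 2^1 · 91, so s = 1 and d = 91.
Repeated squaring mod 183: 44^1 ≡ 44, 44^2 ≡ 106, 44^4 ≡ 73, 44^8 ≡ 22, 44^16 ≡ 118, 44^32 ≡ 16, 44^64 ≡ 73.
91 = 64 + 16 + 8 + 2 + 1, so 44^91 ≡ 73·118·22·106·44 ≡ 17 (mod 183).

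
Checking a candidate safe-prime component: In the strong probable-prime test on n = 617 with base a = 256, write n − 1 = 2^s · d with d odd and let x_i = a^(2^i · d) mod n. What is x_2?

1

n − 1 = 616 = 2^3 · 77, so s = 3 and d = 77.
x_0 = 256^77 mod 617 = 1.
x_1 = 1^2 mod 617 = 1.
x_2 = 1^2 mod 617 = 1.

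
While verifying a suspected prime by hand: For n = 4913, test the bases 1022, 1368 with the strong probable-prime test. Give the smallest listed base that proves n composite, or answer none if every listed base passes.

n − 1 = 4912 = 2^4 · 307, so s = 4 and d = 307.
Base 1022: x_0 = 1022^307 mod 4913 = 399. x_0 is neither 1 nor 4912, so continue squaring. x_1 = 399^2 mod 4913 = 1985. x_2 = 1985^2 mod 4913 = 4912. x_2 ≡ −1, so 1022 is not a witness.
Base 1368: x_0 = 1368^307 mod 4913 = 1481. x_0 is neither 1 nor 4912, so continue squaring. x_1 = 1481^2 mod 4913 = 2163. x_2 = 2163^2 mod 4913 = 1393. x_3 = 1393^2 mod 4913 = 4727. Reached i = s−1 = 3 without hitting −1: 1368 is a Miller–Rabin witness and 4913 is composite.
The smallest witness among the given bases is 1368.

1368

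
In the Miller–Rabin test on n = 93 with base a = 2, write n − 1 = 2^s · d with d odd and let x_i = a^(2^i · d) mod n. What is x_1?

64

n − 1 = 92 = 2^2 · 23, so s = 2 and d = 23.
x_0 = 2^23 mod 93 = 8.
x_1 = 8^2 mod 93 = 64.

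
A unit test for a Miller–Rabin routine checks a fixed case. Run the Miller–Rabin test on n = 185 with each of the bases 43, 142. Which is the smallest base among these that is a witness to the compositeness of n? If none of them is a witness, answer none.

none

n − 1 = 184 = 2^3 · 23, so s = 3 and d = 23.
Base 43: x_0 = 43^23 mod 185 = 142. x_0 is neither 1 nor 184, so continue squaring. x_1 = 142^2 mod 185 = 184. x_1 ≡ −1, so 43 is not a witness.
Base 142: x_0 = 142^23 mod 185 = 43. x_0 is neither 1 nor 184, so continue squaring. x_1 = 43^2 mod 185 = 184. x_1 ≡ −1, so 142 is not a witness.
No listed base is a witness for 185.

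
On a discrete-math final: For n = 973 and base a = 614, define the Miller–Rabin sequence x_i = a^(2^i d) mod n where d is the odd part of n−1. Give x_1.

183

n − 1 = 972 = 2^2 · 243, so s = 2 and d = 243.
x_0 = 614^243 mod 973 = 244.
x_1 = 244^2 mod 973 = 183.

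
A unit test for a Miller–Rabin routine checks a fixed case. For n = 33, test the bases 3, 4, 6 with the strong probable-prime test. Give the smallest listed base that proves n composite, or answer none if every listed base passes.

3

n − 1 = 32 = 2^5 · 1, so s = 5 and d = 1.
Base 3: x_0 = 3^1 mod 33 = 3. x_0 is neither 1 nor 32, so continue squaring. x_1 = 3^2 mod 33 = 9. x_2 = 9^2 mod 33 = 15. x_3 = 15^2 mod 33 = 27. x_4 = 27^2 mod 33 = 3. Reached i = s−1 = 4 without hitting −1: 3 is a Miller–Rabin witness and 33 is composite.
Base 4: x_0 = 4^1 mod 33 = 4. x_0 is neither 1 nor 32, so continue squaring. x_1 = 4^2 mod 33 = 16. x_2 = 16^2 mod 33 = 25. x_3 = 25^2 mod 33 = 31. x_4 = 31^2 mod 33 = 4. Reached i = s−1 = 4 without hitting −1: 4 is a Miller–Rabin witness and 33 is composite.
Base 6: x_0 = 6^1 mod 33 = 6. x_0 is neither 1 nor 32, so continue squaring. x_1 = 6^2 mod 33 = 3. x_2 = 3^2 mod 33 = 9. x_3 = 9^2 mod 33 = 15. x_4 = 15^2 mod 33 = 27. Reached i = s−1 = 4 without hitting −1: 6 is a Miller–Rabin witness and 33 is composite.
The smallest witness among the given bases is 3.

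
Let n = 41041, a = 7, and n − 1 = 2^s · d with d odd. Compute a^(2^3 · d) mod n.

n − 1 = 41040 = 2^4 · 2565, so s = 4 and d = 2565.
Repeated squaring mod 41041: 7^1 ≡ 7, 7^2 ≡ 49, 7^4 ≡ 2401, 7^8 ≡ 19061, 7^16 ≡ 26789, 7^32 ≡ 7595, 7^64 ≡ 21420, 7^128 ≡ 19061, 7^256 ≡ 26789, 7^512 ≡ 7595, 7^1024 ≡ 21420, 7^2048 ≡ 19061.
2565 = 2048 + 512 + 4 + 1, so 7^2565 ≡ 19061·7595·2401·7 ≡ 1022 (mod 41041).
x_0 = 1022.
x_1 = 1022^2 mod 41041 = 18459.
x_2 = 18459^2 mod 41041 = 12299.
x_3 = 12299^2 mod 41041 = 29316.

29316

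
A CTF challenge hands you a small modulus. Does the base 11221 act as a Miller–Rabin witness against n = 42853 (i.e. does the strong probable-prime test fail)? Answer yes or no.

n − 1 = 42852 = 2^2 · 10713, so s = 2 and d = 10713.
x_0 = 11221^10713 mod 42853 = 21323.
x_0 is neither 1 nor 42852, so continue squaring.
x_1 = 21323^2 mod 42853 = 42852.
x_1 ≡ −1, so 11221 is not a witness.

no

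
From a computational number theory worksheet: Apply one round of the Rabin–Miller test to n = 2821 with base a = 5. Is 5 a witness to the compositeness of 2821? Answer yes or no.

n − 1 = 2820 = 2^2 · 705, so s = 2 and d = 705.
x_0 = 5^705 mod 2821 = 993.
x_0 is neither 1 nor 2820, so continue squaring.
x_1 = 993^2 mod 2821 = 1520.
Reached i = s−1 = 1 without hitting −1: 5 is a Miller–Rabin witness and 2821 is composite.

yes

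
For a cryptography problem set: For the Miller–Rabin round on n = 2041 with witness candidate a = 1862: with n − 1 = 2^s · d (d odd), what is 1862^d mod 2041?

n − 1 = 2040 = 2^3 · 255, so s = 3 and d = 255.
1862^255 mod 2041 = 1912.

1912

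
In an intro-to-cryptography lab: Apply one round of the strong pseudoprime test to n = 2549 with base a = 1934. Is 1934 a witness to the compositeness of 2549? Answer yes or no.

n − 1 = 2548 = 2^2 · 637, so s = 2 and d = 637.
x_0 = 1934^637 mod 2549 = 2548.
x_0 = 2548 ≡ −1, so 1934 is not a witness.

no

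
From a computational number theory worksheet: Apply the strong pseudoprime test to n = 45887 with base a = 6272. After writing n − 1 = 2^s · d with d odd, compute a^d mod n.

1

n − 1 = 45886 = 2^1 · 22943, so s = 1 and d = 22943.
6272^22943 mod 45887 = 1.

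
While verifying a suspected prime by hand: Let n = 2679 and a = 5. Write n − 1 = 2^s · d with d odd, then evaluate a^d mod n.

n − 1 = 2678 = 2^1 · 1339, so s = 1 and d = 1339.
Repeated squaring mod 2679: 5^1 ≡ 5, 5^2 ≡ 25, 5^4 ≡ 625, 5^8 ≡ 2170, 5^16 ≡ 1897, 5^32 ≡ 712, 5^64 ≡ 613, 5^128 ≡ 709, 5^256 ≡ 1708, 5^512 ≡ 2512, 5^1024 ≡ 1099.
1339 = 1024 + 256 + 32 + 16 + 8 + 2 + 1, so 5^1339 ≡ 1099·1708·712·1897·2170·25·5 ≡ 1574 (mod 2679).

1574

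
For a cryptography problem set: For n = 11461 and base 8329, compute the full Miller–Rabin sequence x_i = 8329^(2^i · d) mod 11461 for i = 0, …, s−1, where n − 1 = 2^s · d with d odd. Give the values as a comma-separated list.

n − 1 = 11460 = 2^2 · 2865, so s = 2 and d = 2865.
x_0 = 8329^2865 mod 11461 = 740.
x_1 = 740^2 mod 11461 = 8933.

740, 8933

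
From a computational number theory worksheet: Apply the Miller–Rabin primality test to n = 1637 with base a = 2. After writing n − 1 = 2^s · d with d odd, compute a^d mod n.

n − 1 = 1636 = 2^2 · 409, so s = 2 and d = 409.
Repeated squaring mod 1637: 2^1 ≡ 2, 2^2 ≡ 4, 2^4 ≡ 16, 2^8 ≡ 256, 2^16 ≡ 56, 2^32 ≡ 1499, 2^64 ≡ 1037, 2^128 ≡ 1497, 2^256 ≡ 1593.
409 = 256 + 128 + 16 + 8 + 1, so 2^409 ≡ 1593·1497·56·256·2 ≡ 316 (mod 1637).

316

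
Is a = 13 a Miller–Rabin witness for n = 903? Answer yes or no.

n − 1 = 902 = 2^1 · 451, so s = 1 and d = 451.
Repeated squaring mod 903: 13^1 ≡ 13, 13^2 ≡ 169, 13^4 ≡ 568, 13^8 ≡ 253, 13^16 ≡ 799, 13^32 ≡ 883, 13^64 ≡ 400, 13^128 ≡ 169, 13^256 ≡ 568.
451 = 256 + 128 + 64 + 2 + 1, so 13^451 ≡ 568·169·400·169·13 ≡ 832 (mod 903).
x_0 = 13^451 mod 903 = 832.
x_0 ∉ {1, 902} and s = 1, so 13 is a Miller–Rabin witness and 903 is composite.

yes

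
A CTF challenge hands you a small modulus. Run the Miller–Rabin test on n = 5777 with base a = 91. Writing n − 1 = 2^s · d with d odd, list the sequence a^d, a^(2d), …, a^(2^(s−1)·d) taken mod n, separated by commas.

2569, 2427, 3566, 1179

n − 1 = 5776 = 2^4 · 361, so s = 4 and d = 361.
x_0 = 91^361 mod 5777 = 2569.
x_1 = 2569^2 mod 5777 = 2427.
x_2 = 2427^2 mod 5777 = 3566.
x_3 = 3566^2 mod 5777 = 1179.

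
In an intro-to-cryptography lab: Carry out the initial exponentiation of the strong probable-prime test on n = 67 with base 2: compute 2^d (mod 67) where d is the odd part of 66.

n − 1 = 66 = 2^1 · 33, so s = 1 and d = 33.
2^33 mod 67 = 66.

66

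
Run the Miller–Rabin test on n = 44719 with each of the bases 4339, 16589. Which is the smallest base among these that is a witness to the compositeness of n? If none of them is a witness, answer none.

n − 1 = 44718 = 2^1 · 22359, so s = 1 and d = 22359.
Base 4339: x_0 = 4339^22359 mod 44719 = 2972. x_0 ∉ {1, 44718} and s = 1, so 4339 is a Miller–Rabin witness and 44719 is composite.
Base 16589: x_0 = 16589^22359 mod 44719 = 15857. x_0 ∉ {1, 44718} and s = 1, so 16589 is a Miller–Rabin witness and 44719 is composite.
The smallest witness among the given bases is 4339.

4339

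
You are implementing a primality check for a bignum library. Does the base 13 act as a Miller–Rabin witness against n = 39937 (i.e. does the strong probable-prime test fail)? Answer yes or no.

n − 1 = 39936 = 2^10 · 39, so s = 10 and d = 39.
x_0 = 13^39 mod 39937 = 36360.
x_0 is neither 1 nor 39936, so continue squaring.
x_1 = 36360^2 mod 39937 = 15089.
x_2 = 15089^2 mod 39937 = 37021.
x_3 = 37021^2 mod 39937 = 36412.
x_4 = 36412^2 mod 39937 = 5218.
x_5 = 5218^2 mod 39937 = 30427.
x_6 = 30427^2 mod 39937 = 22732.
x_7 = 22732^2 mod 39937 = 38918.
x_8 = 38918^2 mod 39937 = 39936.
x_8 ≡ −1, so 13 is not a witness.

no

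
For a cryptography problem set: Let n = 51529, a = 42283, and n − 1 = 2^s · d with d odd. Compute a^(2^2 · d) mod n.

39045

n − 1 = 51528 = 2^3 · 6441, so s = 3 and d = 6441.
By repeated squaring, 42283^6441 ≡ 41767 (mod 51529).
x_0 = 41767.
x_1 = 41767^2 mod 51529 = 19523.
x_2 = 19523^2 mod 51529 = 39045.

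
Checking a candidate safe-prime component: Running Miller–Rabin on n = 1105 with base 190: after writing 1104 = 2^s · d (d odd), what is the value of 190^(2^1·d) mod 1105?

25

n − 1 = 1104 = 2^4 · 69, so s = 4 and d = 69.
x_0 = 190^69 mod 1105 = 515.
x_1 = 515^2 mod 1105 = 25.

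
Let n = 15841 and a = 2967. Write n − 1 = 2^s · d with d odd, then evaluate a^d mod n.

n − 1 = 15840 = 2^5 · 495, so s = 5 and d = 495.
Repeated squaring mod 15841: 2967^1 ≡ 2967, 2967^2 ≡ 11334, 2967^4 ≡ 4887, 2967^8 ≡ 10382, 2967^16 ≡ 3760, 2967^32 ≡ 7428, 2967^64 ≡ 981, 2967^128 ≡ 11901, 2967^256 ≡ 15261.
495 = 256 + 128 + 64 + 32 + 8 + 4 + 2 + 1, so 2967^495 ≡ 15261·11901·981·7428·10382·4887·11334·2967 ≡ 6726 (mod 15841).

6726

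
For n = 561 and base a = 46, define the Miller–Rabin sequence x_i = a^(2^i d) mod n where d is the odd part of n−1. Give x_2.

463

n − 1 = 560 = 2^4 · 35, so s = 4 and d = 35.
x_0 = 46^35 mod 561 = 538.
x_1 = 538^2 mod 561 = 529.
x_2 = 529^2 mod 561 = 463.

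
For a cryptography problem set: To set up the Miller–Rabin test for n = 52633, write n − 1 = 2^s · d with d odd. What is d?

6579

Halving: 52632 → 26316 → 13158 → 6579; 6579 is odd.
So 52632 = 2^3 · 6579.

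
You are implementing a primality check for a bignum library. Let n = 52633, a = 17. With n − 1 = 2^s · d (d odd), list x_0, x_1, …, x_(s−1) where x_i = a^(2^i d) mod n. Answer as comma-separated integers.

825, 49029, 41098

n − 1 = 52632 = 2^3 · 6579, so s = 3 and d = 6579.
x_0 = 17^6579 mod 52633 = 825.
x_1 = 825^2 mod 52633 = 49029.
x_2 = 49029^2 mod 52633 = 41098.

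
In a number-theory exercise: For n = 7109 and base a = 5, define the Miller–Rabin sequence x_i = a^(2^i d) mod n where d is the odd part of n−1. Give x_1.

1

n − 1 = 7108 = 2^2 · 1777, so s = 2 and d = 1777.
Repeated squaring mod 7109: 5^1 ≡ 5, 5^2 ≡ 25, 5^4 ≡ 625, 5^8 ≡ 6739, 5^16 ≡ 1829, 5^32 ≡ 4011, 5^64 ≡ 454, 5^128 ≡ 7064, 5^256 ≡ 2025, 5^512 ≡ 5841, 5^1024 ≡ 1190.
1777 = 1024 + 512 + 128 + 64 + 32 + 16 + 1, so 5^1777 ≡ 1190·5841·7064·454·4011·1829·5 ≡ 1 (mod 7109).
x_0 = 1.
x_1 = 1^2 mod 7109 = 1.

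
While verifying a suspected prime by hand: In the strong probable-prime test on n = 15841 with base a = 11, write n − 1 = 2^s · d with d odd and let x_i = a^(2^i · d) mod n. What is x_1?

n − 1 = 15840 = 2^5 · 495, so s = 5 and d = 495.
By repeated squaring, 11^495 ≡ 8989 (mod 15841).
x_0 = 8989.
x_1 = 8989^2 mod 15841 = 13021.

13021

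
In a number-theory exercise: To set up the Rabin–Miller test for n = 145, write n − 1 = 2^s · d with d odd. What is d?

Halving: 144 → 72 → 36 → 18 → 9; 9 is odd.
So 144 = 2^4 · 9.

9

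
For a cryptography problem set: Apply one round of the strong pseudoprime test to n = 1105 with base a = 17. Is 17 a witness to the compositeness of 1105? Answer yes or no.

n − 1 = 1104 = 2^4 · 69, so s = 4 and d = 69.
x_0 = 17^69 mod 1105 = 272.
x_0 is neither 1 nor 1104, so continue squaring.
x_1 = 272^2 mod 1105 = 1054.
x_2 = 1054^2 mod 1105 = 391.
x_3 = 391^2 mod 1105 = 391.
Reached i = s−1 = 3 without hitting −1: 17 is a Miller–Rabin witness and 1105 is composite.

yes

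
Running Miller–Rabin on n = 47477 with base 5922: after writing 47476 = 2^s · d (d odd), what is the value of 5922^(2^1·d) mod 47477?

n − 1 = 47476 = 2^2 · 11869, so s = 2 and d = 11869.
x_0 = 5922^11869 mod 47477 = 618.
x_1 = 618^2 mod 47477 = 2108.

2108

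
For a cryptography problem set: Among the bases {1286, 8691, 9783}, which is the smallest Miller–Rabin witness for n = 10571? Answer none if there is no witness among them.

1286

n − 1 = 10570 = 2^1 · 5285, so s = 1 and d = 5285.
Base 1286: x_0 = 1286^5285 mod 10571 = 4091. x_0 ∉ {1, 10570} and s = 1, so 1286 is a Miller–Rabin witness and 10571 is composite.
Base 8691: x_0 = 8691^5285 mod 10571 = 9802. x_0 ∉ {1, 10570} and s = 1, so 8691 is a Miller–Rabin witness and 10571 is composite.
Base 9783: x_0 = 9783^5285 mod 10571 = 7558. x_0 ∉ {1, 10570} and s = 1, so 9783 is a Miller–Rabin witness and 10571 is composite.
The smallest witness among the given bases is 1286.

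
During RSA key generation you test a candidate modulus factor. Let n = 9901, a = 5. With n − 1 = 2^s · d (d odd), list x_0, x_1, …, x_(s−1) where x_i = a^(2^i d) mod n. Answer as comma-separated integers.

1, 1

n − 1 = 9900 = 2^2 · 2475, so s = 2 and d = 2475.
x_0 = 5^2475 mod 9901 = 1.
x_1 = 1^2 mod 9901 = 1.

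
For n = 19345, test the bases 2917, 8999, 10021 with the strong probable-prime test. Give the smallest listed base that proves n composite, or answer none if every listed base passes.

8999

n − 1 = 19344 = 2^4 · 1209, so s = 4 and d = 1209.
Base 2917: x_0 = 2917^1209 mod 19345 = 9517. x_0 is neither 1 nor 19344, so continue squaring. x_1 = 9517^2 mod 19345 = 19344. x_1 ≡ −1, so 2917 is not a witness.
Base 8999: x_0 = 8999^1209 mod 19345 = 11979. x_0 is neither 1 nor 19344, so continue squaring. x_1 = 11979^2 mod 19345 = 14576. x_2 = 14576^2 mod 19345 = 12986. x_3 = 12986^2 mod 19345 = 5831. Reached i = s−1 = 3 without hitting −1: 8999 is a Miller–Rabin witness and 19345 is composite.
Base 10021: x_0 = 10021^1209 mod 19345 = 10811. x_0 is neither 1 nor 19344, so continue squaring. x_1 = 10811^2 mod 19345 = 14576. x_2 = 14576^2 mod 19345 = 12986. x_3 = 12986^2 mod 19345 = 5831. Reached i = s−1 = 3 without hitting −1: 10021 is a Miller–Rabin witness and 19345 is composite.
The smallest witness among the given bases is 8999.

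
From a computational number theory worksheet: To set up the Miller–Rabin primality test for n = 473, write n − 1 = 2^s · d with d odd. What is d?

59

Halving: 472 → 236 → 118 → 59; 59 is odd.
So 472 = 2^3 · 59.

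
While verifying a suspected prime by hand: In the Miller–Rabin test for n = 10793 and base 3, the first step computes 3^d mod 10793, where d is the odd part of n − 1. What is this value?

n − 1 = 10792 = 2^3 · 1349, so s = 3 and d = 1349.
3^1349 mod 10793 = 6951.

6951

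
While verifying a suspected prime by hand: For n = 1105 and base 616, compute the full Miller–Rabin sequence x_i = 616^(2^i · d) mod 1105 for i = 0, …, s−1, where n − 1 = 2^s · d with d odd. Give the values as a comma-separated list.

n − 1 = 1104 = 2^4 · 69, so s = 4 and d = 69.
x_0 = 616^69 mod 1105 = 616.
x_1 = 616^2 mod 1105 = 441.
x_2 = 441^2 mod 1105 = 1.
x_3 = 1^2 mod 1105 = 1.

616, 441, 1, 1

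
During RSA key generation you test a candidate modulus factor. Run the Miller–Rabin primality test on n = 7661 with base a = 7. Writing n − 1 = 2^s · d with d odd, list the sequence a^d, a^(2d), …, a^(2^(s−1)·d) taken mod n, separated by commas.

2546, 910

n − 1 = 7660 = 2^2 · 1915, so s = 2 and d = 1915.
x_0 = 7^1915 mod 7661 = 2546.
x_1 = 2546^2 mod 7661 = 910.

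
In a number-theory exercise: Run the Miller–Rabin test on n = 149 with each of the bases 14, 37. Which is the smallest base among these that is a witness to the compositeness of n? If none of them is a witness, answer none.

n − 1 = 148 = 2^2 · 37, so s = 2 and d = 37.
Base 14: x_0 = 14^37 mod 149 = 44. x_0 is neither 1 nor 148, so continue squaring. x_1 = 44^2 mod 149 = 148. x_1 ≡ −1, so 14 is not a witness.
Base 37: x_0 = 37^37 mod 149 = 1. x_0 = 1, so 37 is not a witness.
No listed base is a witness for 149.

none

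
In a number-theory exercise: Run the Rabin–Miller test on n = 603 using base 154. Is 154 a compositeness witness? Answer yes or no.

n − 1 = 602 = 2^1 · 301, so s = 1 and d = 301.
x_0 = 154^301 mod 603 = 532.
x_0 ∉ {1, 602} and s = 1, so 154 is a Miller–Rabin witness and 603 is composite.

yes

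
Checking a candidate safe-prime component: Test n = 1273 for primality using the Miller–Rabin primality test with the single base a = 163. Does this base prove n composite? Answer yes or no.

n − 1 = 1272 = 2^3 · 159, so s = 3 and d = 159.
x_0 = 163^159 mod 1273 = 1.
x_0 = 1, so 163 is not a witness.

no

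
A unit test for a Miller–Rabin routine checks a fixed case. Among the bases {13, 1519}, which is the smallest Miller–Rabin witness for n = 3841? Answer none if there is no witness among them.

n − 1 = 3840 = 2^8 · 15, so s = 8 and d = 15.
Base 13: x_0 = 13^15 mod 3841 = 662. x_0 is neither 1 nor 3840, so continue squaring. x_1 = 662^2 mod 3841 = 370. x_2 = 370^2 mod 3841 = 2465. x_3 = 2465^2 mod 3841 = 3604. x_4 = 3604^2 mod 3841 = 2395. x_5 = 2395^2 mod 3841 = 1412. x_6 = 1412^2 mod 3841 = 265. x_7 = 265^2 mod 3841 = 1087. Reached i = s−1 = 7 without hitting −1: 13 is a Miller–Rabin witness and 3841 is composite.
Base 1519: x_0 = 1519^15 mod 3841 = 1266. x_0 is neither 1 nor 3840, so continue squaring. x_1 = 1266^2 mod 3841 = 1059. x_2 = 1059^2 mod 3841 = 3750. x_3 = 3750^2 mod 3841 = 599. x_4 = 599^2 mod 3841 = 1588. x_5 = 1588^2 mod 3841 = 2048. x_6 = 2048^2 mod 3841 = 3773. x_7 = 3773^2 mod 3841 = 783. Reached i = s−1 = 7 without hitting −1: 1519 is a Miller–Rabin witness and 3841 is composite.
The smallest witness among the given bases is 13.

13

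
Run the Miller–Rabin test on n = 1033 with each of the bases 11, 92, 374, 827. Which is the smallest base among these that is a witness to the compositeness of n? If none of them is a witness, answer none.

none

n − 1 = 1032 = 2^3 · 129, so s = 3 and d = 129.
Base 11: x_0 = 11^129 mod 1033 = 231. x_0 is neither 1 nor 1032, so continue squaring. x_1 = 231^2 mod 1033 = 678. x_2 = 678^2 mod 1033 = 1032. x_2 ≡ −1, so 11 is not a witness.
Base 92: x_0 = 92^129 mod 1033 = 635. x_0 is neither 1 nor 1032, so continue squaring. x_1 = 635^2 mod 1033 = 355. x_2 = 355^2 mod 1033 = 1032. x_2 ≡ −1, so 92 is not a witness.
Base 374: x_0 = 374^129 mod 1033 = 635. x_0 is neither 1 nor 1032, so continue squaring. x_1 = 635^2 mod 1033 = 355. x_2 = 355^2 mod 1033 = 1032. x_2 ≡ −1, so 374 is not a witness.
Base 827: x_0 = 827^129 mod 1033 = 231. x_0 is neither 1 nor 1032, so continue squaring. x_1 = 231^2 mod 1033 = 678. x_2 = 678^2 mod 1033 = 1032. x_2 ≡ −1, so 827 is not a witness.
No listed base is a witness for 1033.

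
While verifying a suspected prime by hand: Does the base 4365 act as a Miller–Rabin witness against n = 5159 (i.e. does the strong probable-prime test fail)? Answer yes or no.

yes

n − 1 = 5158 = 2^1 · 2579, so s = 1 and d = 2579.
x_0 = 4365^2579 mod 5159 = 170.
x_0 ∉ {1, 5158} and s = 1, so 4365 is a Miller–Rabin witness and 5159 is composite.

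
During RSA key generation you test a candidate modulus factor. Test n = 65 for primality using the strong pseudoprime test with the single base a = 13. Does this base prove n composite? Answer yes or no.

n − 1 = 64 = 2^6 · 1, so s = 6 and d = 1.
x_0 = 13^1 mod 65 = 13.
x_0 is neither 1 nor 64, so continue squaring.
x_1 = 13^2 mod 65 = 39.
x_2 = 39^2 mod 65 = 26.
x_3 = 26^2 mod 65 = 26.
x_4 = 26^2 mod 65 = 26.
x_5 = 26^2 mod 65 = 26.
Reached i = s−1 = 5 without hitting −1: 13 is a Miller–Rabin witness and 65 is composite.

yes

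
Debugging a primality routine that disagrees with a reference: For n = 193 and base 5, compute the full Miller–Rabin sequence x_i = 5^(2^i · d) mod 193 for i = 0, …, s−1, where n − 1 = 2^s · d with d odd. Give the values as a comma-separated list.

n − 1 = 192 = 2^6 · 3, so s = 6 and d = 3.
x_0 = 5^3 mod 193 = 125.
x_1 = 125^2 mod 193 = 185.
x_2 = 185^2 mod 193 = 64.
x_3 = 64^2 mod 193 = 43.
x_4 = 43^2 mod 193 = 112.
x_5 = 112^2 mod 193 = 192.

125, 185, 64, 43, 112, 192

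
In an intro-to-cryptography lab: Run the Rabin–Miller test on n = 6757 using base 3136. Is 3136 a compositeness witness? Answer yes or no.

yes

n − 1 = 6756 = 2^2 · 1689, so s = 2 and d = 1689.
By repeated squaring, 3136^1689 ≡ 4885 (mod 6757).
x_0 = 3136^1689 mod 6757 = 4885.
x_0 is neither 1 nor 6756, so continue squaring.
x_1 = 4885^2 mod 6757 = 4258.
Reached i = s−1 = 1 without hitting −1: 3136 is a Miller–Rabin witness and 6757 is composite.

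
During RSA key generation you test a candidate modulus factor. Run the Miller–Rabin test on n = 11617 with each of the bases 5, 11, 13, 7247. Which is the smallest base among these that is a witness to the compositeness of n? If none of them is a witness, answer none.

none

n − 1 = 11616 = 2^5 · 363, so s = 5 and d = 363.
Base 5: x_0 = 5^363 mod 11617 = 3115. x_0 is neither 1 nor 11616, so continue squaring. x_1 = 3115^2 mod 11617 = 3030. x_2 = 3030^2 mod 11617 = 3470. x_3 = 3470^2 mod 11617 = 5688. x_4 = 5688^2 mod 11617 = 11616. x_4 ≡ −1, so 5 is not a witness.
Base 11: x_0 = 11^363 mod 11617 = 8147. x_0 is neither 1 nor 11616, so continue squaring. x_1 = 8147^2 mod 11617 = 5688. x_2 = 5688^2 mod 11617 = 11616. x_2 ≡ −1, so 11 is not a witness.
Base 13: x_0 = 13^363 mod 11617 = 7515. x_0 is neither 1 nor 11616, so continue squaring. x_1 = 7515^2 mod 11617 = 4988. x_2 = 4988^2 mod 11617 = 8147. x_3 = 8147^2 mod 11617 = 5688. x_4 = 5688^2 mod 11617 = 11616. x_4 ≡ −1, so 13 is not a witness.
Base 7247: x_0 = 7247^363 mod 11617 = 10647. x_0 is neither 1 nor 11616, so continue squaring. x_1 = 10647^2 mod 11617 = 11540. x_2 = 11540^2 mod 11617 = 5929. x_3 = 5929^2 mod 11617 = 11616. x_3 ≡ −1, so 7247 is not a witness.
No listed base is a witness for 11617.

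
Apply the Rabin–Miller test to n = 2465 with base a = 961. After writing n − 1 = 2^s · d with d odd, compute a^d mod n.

n − 1 = 2464 = 2^5 · 77, so s = 5 and d = 77.
961^77 mod 2465 = 2116.

2116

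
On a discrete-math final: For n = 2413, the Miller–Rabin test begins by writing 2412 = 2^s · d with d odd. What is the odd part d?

Halving: 2412 → 1206 → 603; 603 is odd.
So 2412 = 2^2 · 603.

603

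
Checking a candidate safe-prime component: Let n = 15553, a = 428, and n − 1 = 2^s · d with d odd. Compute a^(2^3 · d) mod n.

10567

n − 1 = 15552 = 2^6 · 243, so s = 6 and d = 243.
x_0 = 428^243 mod 15553 = 14222.
x_1 = 14222^2 mod 15553 = 14072.
x_2 = 14072^2 mod 15553 = 388.
x_3 = 388^2 mod 15553 = 10567.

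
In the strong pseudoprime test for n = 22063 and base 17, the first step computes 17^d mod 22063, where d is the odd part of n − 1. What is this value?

22062

n − 1 = 22062 = 2^1 · 11031, so s = 1 and d = 11031.
17^11031 mod 22063 = 22062.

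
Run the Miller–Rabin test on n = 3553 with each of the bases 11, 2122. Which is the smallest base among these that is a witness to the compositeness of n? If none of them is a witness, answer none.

n − 1 = 3552 = 2^5 · 111, so s = 5 and d = 111.
Base 11: x_0 = 11^111 mod 3553 = 286. x_0 is neither 1 nor 3552, so continue squaring. x_1 = 286^2 mod 3553 = 77. x_2 = 77^2 mod 3553 = 2376. x_3 = 2376^2 mod 3553 = 3212. x_4 = 3212^2 mod 3553 = 2585. Reached i = s−1 = 4 without hitting −1: 11 is a Miller–Rabin witness and 3553 is composite.
Base 2122: x_0 = 2122^111 mod 3553 = 164. x_0 is neither 1 nor 3552, so continue squaring. x_1 = 164^2 mod 3553 = 2025. x_2 = 2025^2 mod 3553 = 463. x_3 = 463^2 mod 3553 = 1189. x_4 = 1189^2 mod 3553 = 3180. Reached i = s−1 = 4 without hitting −1: 2122 is a Miller–Rabin witness and 3553 is composite.
The smallest witness among the given bases is 11.

11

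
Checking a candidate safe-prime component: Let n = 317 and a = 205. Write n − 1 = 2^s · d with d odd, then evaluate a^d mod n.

1

n − 1 = 316 = 2^2 · 79, so s = 2 and d = 79.
Repeated squaring mod 317: 205^1 ≡ 205, 205^2 ≡ 181, 205^4 ≡ 110, 205^8 ≡ 54, 205^16 ≡ 63, 205^32 ≡ 165, 205^64 ≡ 280.
79 = 64 + 8 + 4 + 2 + 1, so 205^79 ≡ 280·54·110·181·205 ≡ 1 (mod 317).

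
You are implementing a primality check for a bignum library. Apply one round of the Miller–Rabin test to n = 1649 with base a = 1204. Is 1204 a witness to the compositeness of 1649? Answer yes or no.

yes

n − 1 = 1648 = 2^4 · 103, so s = 4 and d = 103.
x_0 = 1204^103 mod 1649 = 771.
x_0 is neither 1 nor 1648, so continue squaring.
x_1 = 771^2 mod 1649 = 801.
x_2 = 801^2 mod 1649 = 140.
x_3 = 140^2 mod 1649 = 1461.
Reached i = s−1 = 3 without hitting −1: 1204 is a Miller–Rabin witness and 1649 is composite.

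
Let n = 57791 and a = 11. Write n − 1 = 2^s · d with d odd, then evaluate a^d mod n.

n − 1 = 57790 = 2^1 · 28895, so s = 1 and d = 28895.
11^28895 mod 57791 = 1.

1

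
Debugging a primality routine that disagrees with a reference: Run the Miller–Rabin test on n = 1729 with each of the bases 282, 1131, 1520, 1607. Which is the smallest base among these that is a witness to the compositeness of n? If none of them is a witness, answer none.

n − 1 = 1728 = 2^6 · 27, so s = 6 and d = 27.
Base 282: x_0 = 282^27 mod 1729 = 1. x_0 = 1, so 282 is not a witness.
Base 1131: x_0 = 1131^27 mod 1729 = 1443. x_0 is neither 1 nor 1728, so continue squaring. x_1 = 1443^2 mod 1729 = 533. x_2 = 533^2 mod 1729 = 533. x_3 = 533^2 mod 1729 = 533. x_4 = 533^2 mod 1729 = 533. x_5 = 533^2 mod 1729 = 533. Reached i = s−1 = 5 without hitting −1: 1131 is a Miller–Rabin witness and 1729 is composite.
Base 1520: x_0 = 1520^27 mod 1729 = 1520. x_0 is neither 1 nor 1728, so continue squaring. x_1 = 1520^2 mod 1729 = 456. x_2 = 456^2 mod 1729 = 456. x_3 = 456^2 mod 1729 = 456. x_4 = 456^2 mod 1729 = 456. x_5 = 456^2 mod 1729 = 456. Reached i = s−1 = 5 without hitting −1: 1520 is a Miller–Rabin witness and 1729 is composite.
Base 1607: x_0 = 1607^27 mod 1729 = 1331. x_0 is neither 1 nor 1728, so continue squaring. x_1 = 1331^2 mod 1729 = 1065. x_2 = 1065^2 mod 1729 = 1. x_2 = 1 but x_1 ≠ ±1, a nontrivial square root of 1 — 1607 is a witness and 1729 is composite.
The smallest witness among the given bases is 1131.

1131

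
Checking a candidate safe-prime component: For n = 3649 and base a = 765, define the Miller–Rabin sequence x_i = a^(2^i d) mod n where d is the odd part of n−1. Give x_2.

n − 1 = 3648 = 2^6 · 57, so s = 6 and d = 57.
x_0 = 765^57 mod 3649 = 970.
x_1 = 970^2 mod 3649 = 3107.
x_2 = 3107^2 mod 3649 = 1844.

1844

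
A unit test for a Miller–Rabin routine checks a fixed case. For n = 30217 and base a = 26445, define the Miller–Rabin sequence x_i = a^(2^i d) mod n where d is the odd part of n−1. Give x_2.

n − 1 = 30216 = 2^3 · 3777, so s = 3 and d = 3777.
By repeated squaring, 26445^3777 ≡ 2091 (mod 30217).
x_0 = 2091.
x_1 = 2091^2 mod 30217 = 21033.
x_2 = 21033^2 mod 30217 = 10209.

10209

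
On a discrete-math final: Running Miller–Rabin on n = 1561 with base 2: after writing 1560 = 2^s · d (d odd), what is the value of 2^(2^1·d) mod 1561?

n − 1 = 1560 = 2^3 · 195, so s = 3 and d = 195.
x_0 = 2^195 mod 1561 = 1247.
x_1 = 1247^2 mod 1561 = 253.

253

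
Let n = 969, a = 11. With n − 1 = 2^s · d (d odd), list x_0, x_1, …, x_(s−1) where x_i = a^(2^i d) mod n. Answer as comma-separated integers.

n − 1 = 968 = 2^3 · 121, so s = 3 and d = 121.
x_0 = 11^121 mod 969 = 125.
x_1 = 125^2 mod 969 = 121.
x_2 = 121^2 mod 969 = 106.

125, 121, 106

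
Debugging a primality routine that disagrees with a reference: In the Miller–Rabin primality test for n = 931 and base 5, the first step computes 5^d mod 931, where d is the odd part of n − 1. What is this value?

n − 1 = 930 = 2^1 · 465, so s = 1 and d = 465.
5^465 mod 931 = 615.

615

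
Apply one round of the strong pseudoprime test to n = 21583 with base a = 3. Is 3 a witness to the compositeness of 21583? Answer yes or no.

n − 1 = 21582 = 2^1 · 10791, so s = 1 and d = 10791.
Repeated squaring mod 21583: 3^1 ≡ 3, 3^2 ≡ 9, 3^4 ≡ 81, 3^8 ≡ 6561, 3^16 ≡ 10219, 3^32 ≡ 9407, 3^64 ≡ 1349, 3^128 ≡ 6829, 3^256 ≡ 15961, 3^512 ≡ 9372, 3^1024 ≡ 13157, 3^2048 ≡ 10989, 3^4096 ≡ 1236, 3^8192 ≡ 16886.
10791 = 8192 + 2048 + 512 + 32 + 4 + 2 + 1, so 3^10791 ≡ 16886·10989·9372·9407·81·9·3 ≡ 9821 (mod 21583).
x_0 = 3^10791 mod 21583 = 9821.
x_0 ∉ {1, 21582} and s = 1, so 3 is a Miller–Rabin witness and 21583 is composite.

yes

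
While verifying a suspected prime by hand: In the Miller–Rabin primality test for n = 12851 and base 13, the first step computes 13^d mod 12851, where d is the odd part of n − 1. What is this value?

2795

n − 1 = 12850 = 2^1 · 6425, so s = 1 and d = 6425.
Repeated squaring mod 12851: 13^1 ≡ 13, 13^2 ≡ 169, 13^4 ≡ 2859, 13^8 ≡ 645, 13^16 ≡ 4793, 13^32 ≡ 8112, 13^64 ≡ 7424, 13^128 ≡ 10688, 13^256 ≡ 805, 13^512 ≡ 5475, 13^1024 ≡ 7093, 13^2048 ≡ 11835, 13^4096 ≡ 4176.
6425 = 4096 + 2048 + 256 + 16 + 8 + 1, so 13^6425 ≡ 4176·11835·805·4793·645·13 ≡ 2795 (mod 12851).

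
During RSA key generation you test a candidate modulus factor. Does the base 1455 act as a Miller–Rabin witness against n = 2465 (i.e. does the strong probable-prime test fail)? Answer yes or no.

n − 1 = 2464 = 2^5 · 77, so s = 5 and d = 77.
x_0 = 1455^77 mod 2465 = 2000.
x_0 is neither 1 nor 2464, so continue squaring.
x_1 = 2000^2 mod 2465 = 1770.
x_2 = 1770^2 mod 2465 = 2350.
x_3 = 2350^2 mod 2465 = 900.
x_4 = 900^2 mod 2465 = 1480.
Reached i = s−1 = 4 without hitting −1: 1455 is a Miller–Rabin witness and 2465 is composite.

yes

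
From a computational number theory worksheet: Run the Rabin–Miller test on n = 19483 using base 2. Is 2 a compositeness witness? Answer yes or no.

no

n − 1 = 19482 = 2^1 · 9741, so s = 1 and d = 9741.
x_0 = 2^9741 mod 19483 = 19482.
x_0 = 19482 ≡ −1, so 2 is not a witness.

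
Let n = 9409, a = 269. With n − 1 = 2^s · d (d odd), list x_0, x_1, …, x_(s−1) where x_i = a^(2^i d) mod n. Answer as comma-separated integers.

6327, 5043, 8731, 8052, 6694, 3978

n − 1 = 9408 = 2^6 · 147, so s = 6 and d = 147.
x_0 = 269^147 mod 9409 = 6327.
x_1 = 6327^2 mod 9409 = 5043.
x_2 = 5043^2 mod 9409 = 8731.
x_3 = 8731^2 mod 9409 = 8052.
x_4 = 8052^2 mod 9409 = 6694.
x_5 = 6694^2 mod 9409 = 3978.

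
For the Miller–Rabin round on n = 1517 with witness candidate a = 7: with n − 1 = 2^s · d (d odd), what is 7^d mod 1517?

n − 1 = 1516 = 2^2 · 379, so s = 2 and d = 379.
7^379 mod 1517 = 1265.

1265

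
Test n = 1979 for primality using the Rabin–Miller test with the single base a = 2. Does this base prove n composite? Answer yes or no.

no

n − 1 = 1978 = 2^1 · 989, so s = 1 and d = 989.
x_0 = 2^989 mod 1979 = 1978.
x_0 = 1978 ≡ −1, so 2 is not a witness.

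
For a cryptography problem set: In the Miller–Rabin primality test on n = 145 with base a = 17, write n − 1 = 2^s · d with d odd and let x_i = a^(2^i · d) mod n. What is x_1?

144

n − 1 = 144 = 2^4 · 9, so s = 4 and d = 9.
x_0 = 17^9 mod 145 = 17.
x_1 = 17^2 mod 145 = 144.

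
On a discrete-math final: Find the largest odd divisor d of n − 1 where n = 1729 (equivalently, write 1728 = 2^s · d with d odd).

27

Halving: 1728 → 864 → 432 → 216 → 108 → 54 → 27; 27 is odd.
So 1728 = 2^6 · 27.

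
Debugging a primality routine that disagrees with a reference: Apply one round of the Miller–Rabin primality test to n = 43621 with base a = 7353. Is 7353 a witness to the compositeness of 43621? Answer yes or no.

n − 1 = 43620 = 2^2 · 10905, so s = 2 and d = 10905.
x_0 = 7353^10905 mod 43621 = 27169.
x_0 is neither 1 nor 43620, so continue squaring.
x_1 = 27169^2 mod 43621 = 43620.
x_1 ≡ −1, so 7353 is not a witness.

no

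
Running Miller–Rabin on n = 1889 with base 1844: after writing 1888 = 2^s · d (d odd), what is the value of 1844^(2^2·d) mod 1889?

331

n − 1 = 1888 = 2^5 · 59, so s = 5 and d = 59.
x_0 = 1844^59 mod 1889 = 739.
x_1 = 739^2 mod 1889 = 200.
x_2 = 200^2 mod 1889 = 331.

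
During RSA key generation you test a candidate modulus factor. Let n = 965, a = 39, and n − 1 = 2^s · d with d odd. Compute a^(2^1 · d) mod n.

216

n − 1 = 964 = 2^2 · 241, so s = 2 and d = 241.
x_0 = 39^241 mod 965 = 894.
x_1 = 894^2 mod 965 = 216.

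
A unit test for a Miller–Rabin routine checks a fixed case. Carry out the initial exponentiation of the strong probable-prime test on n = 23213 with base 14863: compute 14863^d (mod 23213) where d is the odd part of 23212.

17869

n − 1 = 23212 = 2^2 · 5803, so s = 2 and d = 5803.
14863^5803 mod 23213 = 17869.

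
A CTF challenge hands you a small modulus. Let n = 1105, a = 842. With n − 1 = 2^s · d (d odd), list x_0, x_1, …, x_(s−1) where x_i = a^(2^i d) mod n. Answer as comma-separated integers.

467, 404, 781, 1

n − 1 = 1104 = 2^4 · 69, so s = 4 and d = 69.
x_0 = 842^69 mod 1105 = 467.
x_1 = 467^2 mod 1105 = 404.
x_2 = 404^2 mod 1105 = 781.
x_3 = 781^2 mod 1105 = 1.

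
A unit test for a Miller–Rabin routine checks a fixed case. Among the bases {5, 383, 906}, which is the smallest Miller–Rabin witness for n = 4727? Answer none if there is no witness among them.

5

n − 1 = 4726 = 2^1 · 2363, so s = 1 and d = 2363.
Base 5: x_0 = 5^2363 mod 4727 = 1608. x_0 ∉ {1, 4726} and s = 1, so 5 is a Miller–Rabin witness and 4727 is composite.
Base 383: x_0 = 383^2363 mod 4727 = 3228. x_0 ∉ {1, 4726} and s = 1, so 383 is a Miller–Rabin witness and 4727 is composite.
Base 906: x_0 = 906^2363 mod 4727 = 3764. x_0 ∉ {1, 4726} and s = 1, so 906 is a Miller–Rabin witness and 4727 is composite.
The smallest witness among the given bases is 5.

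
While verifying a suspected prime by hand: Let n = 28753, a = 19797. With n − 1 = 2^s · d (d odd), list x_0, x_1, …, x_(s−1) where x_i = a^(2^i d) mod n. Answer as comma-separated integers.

n − 1 = 28752 = 2^4 · 1797, so s = 4 and d = 1797.
x_0 = 19797^1797 mod 28753 = 1.
x_1 = 1^2 mod 28753 = 1.
x_2 = 1^2 mod 28753 = 1.
x_3 = 1^2 mod 28753 = 1.

1, 1, 1, 1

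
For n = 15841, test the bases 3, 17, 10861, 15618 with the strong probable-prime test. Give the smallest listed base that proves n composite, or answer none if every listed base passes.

n − 1 = 15840 = 2^5 · 495, so s = 5 and d = 495.
Base 3: x_0 = 3^495 mod 15841 = 12802. x_0 is neither 1 nor 15840, so continue squaring. x_1 = 12802^2 mod 15841 = 218. x_2 = 218^2 mod 15841 = 1. x_2 = 1 but x_1 ≠ ±1, a nontrivial square root of 1 — 3 is a witness and 15841 is composite.
Base 17: x_0 = 17^495 mod 15841 = 10198. x_0 is neither 1 nor 15840, so continue squaring. x_1 = 10198^2 mod 15841 = 3039. x_2 = 3039^2 mod 15841 = 218. x_3 = 218^2 mod 15841 = 1. x_3 = 1 but x_2 ≠ ±1, a nontrivial square root of 1 — 17 is a witness and 15841 is composite.
Base 10861: x_0 = 10861^495 mod 15841 = 2262. x_0 is neither 1 nor 15840, so continue squaring. x_1 = 2262^2 mod 15841 = 1. x_1 = 1 but x_0 ≠ ±1, a nontrivial square root of 1 — 10861 is a witness and 15841 is composite.
Base 15618: x_0 = 15618^495 mod 15841 = 218. x_0 is neither 1 nor 15840, so continue squaring. x_1 = 218^2 mod 15841 = 1. x_1 = 1 but x_0 ≠ ±1, a nontrivial square root of 1 — 15618 is a witness and 15841 is composite.
The smallest witness among the given bases is 3.

3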